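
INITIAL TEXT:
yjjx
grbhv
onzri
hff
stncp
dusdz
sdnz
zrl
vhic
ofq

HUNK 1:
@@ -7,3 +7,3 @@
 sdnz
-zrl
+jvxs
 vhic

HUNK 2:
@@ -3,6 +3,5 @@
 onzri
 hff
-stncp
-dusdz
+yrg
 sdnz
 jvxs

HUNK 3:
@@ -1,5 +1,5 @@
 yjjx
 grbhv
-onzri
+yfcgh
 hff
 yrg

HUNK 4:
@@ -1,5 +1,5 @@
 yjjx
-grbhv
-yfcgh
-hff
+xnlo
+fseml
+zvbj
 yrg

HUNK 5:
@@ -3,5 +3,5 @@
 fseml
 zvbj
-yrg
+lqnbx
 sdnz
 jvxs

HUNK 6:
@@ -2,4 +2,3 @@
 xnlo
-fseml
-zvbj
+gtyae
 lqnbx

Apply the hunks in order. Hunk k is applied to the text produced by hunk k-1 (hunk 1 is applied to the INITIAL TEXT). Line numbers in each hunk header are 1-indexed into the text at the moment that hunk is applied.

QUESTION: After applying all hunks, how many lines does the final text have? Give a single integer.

Hunk 1: at line 7 remove [zrl] add [jvxs] -> 10 lines: yjjx grbhv onzri hff stncp dusdz sdnz jvxs vhic ofq
Hunk 2: at line 3 remove [stncp,dusdz] add [yrg] -> 9 lines: yjjx grbhv onzri hff yrg sdnz jvxs vhic ofq
Hunk 3: at line 1 remove [onzri] add [yfcgh] -> 9 lines: yjjx grbhv yfcgh hff yrg sdnz jvxs vhic ofq
Hunk 4: at line 1 remove [grbhv,yfcgh,hff] add [xnlo,fseml,zvbj] -> 9 lines: yjjx xnlo fseml zvbj yrg sdnz jvxs vhic ofq
Hunk 5: at line 3 remove [yrg] add [lqnbx] -> 9 lines: yjjx xnlo fseml zvbj lqnbx sdnz jvxs vhic ofq
Hunk 6: at line 2 remove [fseml,zvbj] add [gtyae] -> 8 lines: yjjx xnlo gtyae lqnbx sdnz jvxs vhic ofq
Final line count: 8

Answer: 8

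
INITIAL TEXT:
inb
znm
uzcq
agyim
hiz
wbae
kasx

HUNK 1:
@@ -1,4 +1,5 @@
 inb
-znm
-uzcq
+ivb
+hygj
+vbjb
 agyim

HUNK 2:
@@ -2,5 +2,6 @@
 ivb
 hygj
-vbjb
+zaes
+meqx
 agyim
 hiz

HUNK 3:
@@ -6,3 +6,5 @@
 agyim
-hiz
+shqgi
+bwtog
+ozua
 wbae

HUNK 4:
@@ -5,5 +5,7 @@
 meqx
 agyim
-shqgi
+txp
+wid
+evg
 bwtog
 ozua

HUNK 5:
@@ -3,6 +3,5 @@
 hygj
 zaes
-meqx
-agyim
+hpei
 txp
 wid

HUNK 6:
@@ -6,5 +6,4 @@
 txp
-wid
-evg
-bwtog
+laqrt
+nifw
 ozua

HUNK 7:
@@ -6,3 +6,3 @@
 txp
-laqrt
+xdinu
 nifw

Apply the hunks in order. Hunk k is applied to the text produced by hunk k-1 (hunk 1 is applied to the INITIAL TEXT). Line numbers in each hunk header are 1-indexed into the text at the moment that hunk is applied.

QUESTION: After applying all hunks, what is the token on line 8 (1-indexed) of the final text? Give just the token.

Answer: nifw

Derivation:
Hunk 1: at line 1 remove [znm,uzcq] add [ivb,hygj,vbjb] -> 8 lines: inb ivb hygj vbjb agyim hiz wbae kasx
Hunk 2: at line 2 remove [vbjb] add [zaes,meqx] -> 9 lines: inb ivb hygj zaes meqx agyim hiz wbae kasx
Hunk 3: at line 6 remove [hiz] add [shqgi,bwtog,ozua] -> 11 lines: inb ivb hygj zaes meqx agyim shqgi bwtog ozua wbae kasx
Hunk 4: at line 5 remove [shqgi] add [txp,wid,evg] -> 13 lines: inb ivb hygj zaes meqx agyim txp wid evg bwtog ozua wbae kasx
Hunk 5: at line 3 remove [meqx,agyim] add [hpei] -> 12 lines: inb ivb hygj zaes hpei txp wid evg bwtog ozua wbae kasx
Hunk 6: at line 6 remove [wid,evg,bwtog] add [laqrt,nifw] -> 11 lines: inb ivb hygj zaes hpei txp laqrt nifw ozua wbae kasx
Hunk 7: at line 6 remove [laqrt] add [xdinu] -> 11 lines: inb ivb hygj zaes hpei txp xdinu nifw ozua wbae kasx
Final line 8: nifw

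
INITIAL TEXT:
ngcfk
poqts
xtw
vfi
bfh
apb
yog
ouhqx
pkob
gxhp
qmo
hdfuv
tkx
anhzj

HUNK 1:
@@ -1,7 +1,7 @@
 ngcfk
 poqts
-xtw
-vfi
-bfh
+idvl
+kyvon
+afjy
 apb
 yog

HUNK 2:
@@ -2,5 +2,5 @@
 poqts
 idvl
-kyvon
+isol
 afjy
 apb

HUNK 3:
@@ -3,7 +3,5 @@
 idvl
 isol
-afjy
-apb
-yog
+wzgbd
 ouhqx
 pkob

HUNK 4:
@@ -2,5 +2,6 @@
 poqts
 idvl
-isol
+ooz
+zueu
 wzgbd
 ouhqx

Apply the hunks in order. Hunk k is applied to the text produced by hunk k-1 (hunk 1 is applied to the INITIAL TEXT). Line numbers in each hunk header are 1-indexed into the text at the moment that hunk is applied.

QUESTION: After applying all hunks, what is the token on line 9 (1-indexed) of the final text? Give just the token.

Answer: gxhp

Derivation:
Hunk 1: at line 1 remove [xtw,vfi,bfh] add [idvl,kyvon,afjy] -> 14 lines: ngcfk poqts idvl kyvon afjy apb yog ouhqx pkob gxhp qmo hdfuv tkx anhzj
Hunk 2: at line 2 remove [kyvon] add [isol] -> 14 lines: ngcfk poqts idvl isol afjy apb yog ouhqx pkob gxhp qmo hdfuv tkx anhzj
Hunk 3: at line 3 remove [afjy,apb,yog] add [wzgbd] -> 12 lines: ngcfk poqts idvl isol wzgbd ouhqx pkob gxhp qmo hdfuv tkx anhzj
Hunk 4: at line 2 remove [isol] add [ooz,zueu] -> 13 lines: ngcfk poqts idvl ooz zueu wzgbd ouhqx pkob gxhp qmo hdfuv tkx anhzj
Final line 9: gxhp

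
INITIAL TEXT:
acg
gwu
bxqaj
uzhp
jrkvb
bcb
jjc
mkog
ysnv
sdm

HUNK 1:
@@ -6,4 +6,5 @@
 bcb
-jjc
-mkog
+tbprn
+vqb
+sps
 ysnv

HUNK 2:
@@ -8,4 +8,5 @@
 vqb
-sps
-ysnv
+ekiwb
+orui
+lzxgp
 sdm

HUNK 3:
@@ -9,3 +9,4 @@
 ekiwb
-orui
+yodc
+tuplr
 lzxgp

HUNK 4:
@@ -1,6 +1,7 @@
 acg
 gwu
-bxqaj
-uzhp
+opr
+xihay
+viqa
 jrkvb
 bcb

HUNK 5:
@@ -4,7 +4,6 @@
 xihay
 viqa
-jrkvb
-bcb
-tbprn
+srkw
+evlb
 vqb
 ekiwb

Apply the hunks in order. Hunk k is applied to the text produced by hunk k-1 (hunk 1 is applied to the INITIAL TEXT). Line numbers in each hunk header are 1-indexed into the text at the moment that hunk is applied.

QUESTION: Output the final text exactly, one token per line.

Answer: acg
gwu
opr
xihay
viqa
srkw
evlb
vqb
ekiwb
yodc
tuplr
lzxgp
sdm

Derivation:
Hunk 1: at line 6 remove [jjc,mkog] add [tbprn,vqb,sps] -> 11 lines: acg gwu bxqaj uzhp jrkvb bcb tbprn vqb sps ysnv sdm
Hunk 2: at line 8 remove [sps,ysnv] add [ekiwb,orui,lzxgp] -> 12 lines: acg gwu bxqaj uzhp jrkvb bcb tbprn vqb ekiwb orui lzxgp sdm
Hunk 3: at line 9 remove [orui] add [yodc,tuplr] -> 13 lines: acg gwu bxqaj uzhp jrkvb bcb tbprn vqb ekiwb yodc tuplr lzxgp sdm
Hunk 4: at line 1 remove [bxqaj,uzhp] add [opr,xihay,viqa] -> 14 lines: acg gwu opr xihay viqa jrkvb bcb tbprn vqb ekiwb yodc tuplr lzxgp sdm
Hunk 5: at line 4 remove [jrkvb,bcb,tbprn] add [srkw,evlb] -> 13 lines: acg gwu opr xihay viqa srkw evlb vqb ekiwb yodc tuplr lzxgp sdm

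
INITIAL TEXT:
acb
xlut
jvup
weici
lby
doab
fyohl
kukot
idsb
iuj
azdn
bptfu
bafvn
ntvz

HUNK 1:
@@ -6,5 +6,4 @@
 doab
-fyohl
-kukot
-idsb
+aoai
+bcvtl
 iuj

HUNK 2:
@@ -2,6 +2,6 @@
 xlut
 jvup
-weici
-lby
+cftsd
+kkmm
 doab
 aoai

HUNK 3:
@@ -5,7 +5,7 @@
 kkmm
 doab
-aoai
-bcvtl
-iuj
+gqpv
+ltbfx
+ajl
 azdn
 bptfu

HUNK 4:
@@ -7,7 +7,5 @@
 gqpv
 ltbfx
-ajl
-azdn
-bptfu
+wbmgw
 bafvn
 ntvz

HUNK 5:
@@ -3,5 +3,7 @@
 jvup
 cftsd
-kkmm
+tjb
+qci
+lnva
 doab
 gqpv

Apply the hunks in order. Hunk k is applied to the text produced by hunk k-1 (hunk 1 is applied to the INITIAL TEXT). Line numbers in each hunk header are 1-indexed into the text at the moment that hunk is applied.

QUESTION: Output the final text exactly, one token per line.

Hunk 1: at line 6 remove [fyohl,kukot,idsb] add [aoai,bcvtl] -> 13 lines: acb xlut jvup weici lby doab aoai bcvtl iuj azdn bptfu bafvn ntvz
Hunk 2: at line 2 remove [weici,lby] add [cftsd,kkmm] -> 13 lines: acb xlut jvup cftsd kkmm doab aoai bcvtl iuj azdn bptfu bafvn ntvz
Hunk 3: at line 5 remove [aoai,bcvtl,iuj] add [gqpv,ltbfx,ajl] -> 13 lines: acb xlut jvup cftsd kkmm doab gqpv ltbfx ajl azdn bptfu bafvn ntvz
Hunk 4: at line 7 remove [ajl,azdn,bptfu] add [wbmgw] -> 11 lines: acb xlut jvup cftsd kkmm doab gqpv ltbfx wbmgw bafvn ntvz
Hunk 5: at line 3 remove [kkmm] add [tjb,qci,lnva] -> 13 lines: acb xlut jvup cftsd tjb qci lnva doab gqpv ltbfx wbmgw bafvn ntvz

Answer: acb
xlut
jvup
cftsd
tjb
qci
lnva
doab
gqpv
ltbfx
wbmgw
bafvn
ntvz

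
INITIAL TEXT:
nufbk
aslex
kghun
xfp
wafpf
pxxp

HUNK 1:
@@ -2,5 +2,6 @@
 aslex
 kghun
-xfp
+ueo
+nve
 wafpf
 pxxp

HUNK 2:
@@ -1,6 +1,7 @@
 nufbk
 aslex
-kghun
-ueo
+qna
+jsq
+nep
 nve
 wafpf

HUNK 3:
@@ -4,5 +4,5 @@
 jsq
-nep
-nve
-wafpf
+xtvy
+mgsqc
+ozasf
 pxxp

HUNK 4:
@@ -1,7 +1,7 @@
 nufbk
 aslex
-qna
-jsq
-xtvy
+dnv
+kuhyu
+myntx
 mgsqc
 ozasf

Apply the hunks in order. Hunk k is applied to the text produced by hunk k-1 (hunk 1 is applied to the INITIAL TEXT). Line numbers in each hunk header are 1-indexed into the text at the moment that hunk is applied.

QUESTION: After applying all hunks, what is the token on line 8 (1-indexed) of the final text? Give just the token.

Hunk 1: at line 2 remove [xfp] add [ueo,nve] -> 7 lines: nufbk aslex kghun ueo nve wafpf pxxp
Hunk 2: at line 1 remove [kghun,ueo] add [qna,jsq,nep] -> 8 lines: nufbk aslex qna jsq nep nve wafpf pxxp
Hunk 3: at line 4 remove [nep,nve,wafpf] add [xtvy,mgsqc,ozasf] -> 8 lines: nufbk aslex qna jsq xtvy mgsqc ozasf pxxp
Hunk 4: at line 1 remove [qna,jsq,xtvy] add [dnv,kuhyu,myntx] -> 8 lines: nufbk aslex dnv kuhyu myntx mgsqc ozasf pxxp
Final line 8: pxxp

Answer: pxxp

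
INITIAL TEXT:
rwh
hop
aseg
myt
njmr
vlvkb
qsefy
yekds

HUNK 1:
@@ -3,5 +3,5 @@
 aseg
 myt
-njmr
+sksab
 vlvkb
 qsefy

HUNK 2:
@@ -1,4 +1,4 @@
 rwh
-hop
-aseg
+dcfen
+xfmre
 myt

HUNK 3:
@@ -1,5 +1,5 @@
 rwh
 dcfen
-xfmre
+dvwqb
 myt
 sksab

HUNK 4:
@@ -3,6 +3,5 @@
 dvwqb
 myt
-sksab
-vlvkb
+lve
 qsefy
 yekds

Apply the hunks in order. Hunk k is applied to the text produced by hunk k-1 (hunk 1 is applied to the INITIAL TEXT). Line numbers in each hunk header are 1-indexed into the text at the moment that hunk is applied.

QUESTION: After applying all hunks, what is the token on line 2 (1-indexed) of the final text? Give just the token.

Answer: dcfen

Derivation:
Hunk 1: at line 3 remove [njmr] add [sksab] -> 8 lines: rwh hop aseg myt sksab vlvkb qsefy yekds
Hunk 2: at line 1 remove [hop,aseg] add [dcfen,xfmre] -> 8 lines: rwh dcfen xfmre myt sksab vlvkb qsefy yekds
Hunk 3: at line 1 remove [xfmre] add [dvwqb] -> 8 lines: rwh dcfen dvwqb myt sksab vlvkb qsefy yekds
Hunk 4: at line 3 remove [sksab,vlvkb] add [lve] -> 7 lines: rwh dcfen dvwqb myt lve qsefy yekds
Final line 2: dcfen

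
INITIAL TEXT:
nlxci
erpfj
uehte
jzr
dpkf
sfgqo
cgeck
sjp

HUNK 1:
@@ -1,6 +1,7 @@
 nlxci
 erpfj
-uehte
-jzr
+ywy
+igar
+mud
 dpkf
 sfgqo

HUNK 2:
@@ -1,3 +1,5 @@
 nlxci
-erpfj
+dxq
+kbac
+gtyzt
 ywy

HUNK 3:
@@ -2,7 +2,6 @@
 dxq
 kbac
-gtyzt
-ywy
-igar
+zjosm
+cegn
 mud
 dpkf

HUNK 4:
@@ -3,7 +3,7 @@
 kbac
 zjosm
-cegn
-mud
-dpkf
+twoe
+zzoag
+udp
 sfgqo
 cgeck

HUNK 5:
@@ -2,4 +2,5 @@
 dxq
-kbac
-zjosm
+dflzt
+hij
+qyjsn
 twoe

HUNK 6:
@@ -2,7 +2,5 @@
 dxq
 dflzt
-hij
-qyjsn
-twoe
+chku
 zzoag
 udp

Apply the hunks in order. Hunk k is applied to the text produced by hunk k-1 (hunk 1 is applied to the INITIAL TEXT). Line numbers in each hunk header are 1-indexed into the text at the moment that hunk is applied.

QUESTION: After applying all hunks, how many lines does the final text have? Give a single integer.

Answer: 9

Derivation:
Hunk 1: at line 1 remove [uehte,jzr] add [ywy,igar,mud] -> 9 lines: nlxci erpfj ywy igar mud dpkf sfgqo cgeck sjp
Hunk 2: at line 1 remove [erpfj] add [dxq,kbac,gtyzt] -> 11 lines: nlxci dxq kbac gtyzt ywy igar mud dpkf sfgqo cgeck sjp
Hunk 3: at line 2 remove [gtyzt,ywy,igar] add [zjosm,cegn] -> 10 lines: nlxci dxq kbac zjosm cegn mud dpkf sfgqo cgeck sjp
Hunk 4: at line 3 remove [cegn,mud,dpkf] add [twoe,zzoag,udp] -> 10 lines: nlxci dxq kbac zjosm twoe zzoag udp sfgqo cgeck sjp
Hunk 5: at line 2 remove [kbac,zjosm] add [dflzt,hij,qyjsn] -> 11 lines: nlxci dxq dflzt hij qyjsn twoe zzoag udp sfgqo cgeck sjp
Hunk 6: at line 2 remove [hij,qyjsn,twoe] add [chku] -> 9 lines: nlxci dxq dflzt chku zzoag udp sfgqo cgeck sjp
Final line count: 9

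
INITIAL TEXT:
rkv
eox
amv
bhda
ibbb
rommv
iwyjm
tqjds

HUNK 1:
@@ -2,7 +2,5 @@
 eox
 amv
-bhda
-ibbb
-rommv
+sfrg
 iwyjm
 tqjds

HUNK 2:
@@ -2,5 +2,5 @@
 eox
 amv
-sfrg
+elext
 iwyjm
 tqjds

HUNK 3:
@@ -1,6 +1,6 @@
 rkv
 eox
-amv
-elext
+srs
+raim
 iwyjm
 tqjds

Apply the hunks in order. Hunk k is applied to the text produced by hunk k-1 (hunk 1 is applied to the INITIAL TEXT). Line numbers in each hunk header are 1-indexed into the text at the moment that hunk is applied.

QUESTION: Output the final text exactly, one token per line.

Answer: rkv
eox
srs
raim
iwyjm
tqjds

Derivation:
Hunk 1: at line 2 remove [bhda,ibbb,rommv] add [sfrg] -> 6 lines: rkv eox amv sfrg iwyjm tqjds
Hunk 2: at line 2 remove [sfrg] add [elext] -> 6 lines: rkv eox amv elext iwyjm tqjds
Hunk 3: at line 1 remove [amv,elext] add [srs,raim] -> 6 lines: rkv eox srs raim iwyjm tqjds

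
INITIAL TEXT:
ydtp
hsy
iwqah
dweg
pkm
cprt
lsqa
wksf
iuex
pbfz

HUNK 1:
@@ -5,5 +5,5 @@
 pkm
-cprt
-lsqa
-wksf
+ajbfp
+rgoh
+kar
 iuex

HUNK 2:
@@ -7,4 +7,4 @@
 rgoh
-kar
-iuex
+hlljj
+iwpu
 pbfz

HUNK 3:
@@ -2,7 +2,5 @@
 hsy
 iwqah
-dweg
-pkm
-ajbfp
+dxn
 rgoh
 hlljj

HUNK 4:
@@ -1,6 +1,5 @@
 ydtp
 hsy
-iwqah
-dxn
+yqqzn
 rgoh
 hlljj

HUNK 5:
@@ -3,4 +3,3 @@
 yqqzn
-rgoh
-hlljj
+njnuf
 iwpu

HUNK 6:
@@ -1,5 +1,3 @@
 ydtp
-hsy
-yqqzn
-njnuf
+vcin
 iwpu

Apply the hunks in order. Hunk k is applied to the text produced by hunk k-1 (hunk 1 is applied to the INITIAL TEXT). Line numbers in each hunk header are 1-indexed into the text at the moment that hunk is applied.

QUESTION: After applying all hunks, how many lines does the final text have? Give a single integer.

Hunk 1: at line 5 remove [cprt,lsqa,wksf] add [ajbfp,rgoh,kar] -> 10 lines: ydtp hsy iwqah dweg pkm ajbfp rgoh kar iuex pbfz
Hunk 2: at line 7 remove [kar,iuex] add [hlljj,iwpu] -> 10 lines: ydtp hsy iwqah dweg pkm ajbfp rgoh hlljj iwpu pbfz
Hunk 3: at line 2 remove [dweg,pkm,ajbfp] add [dxn] -> 8 lines: ydtp hsy iwqah dxn rgoh hlljj iwpu pbfz
Hunk 4: at line 1 remove [iwqah,dxn] add [yqqzn] -> 7 lines: ydtp hsy yqqzn rgoh hlljj iwpu pbfz
Hunk 5: at line 3 remove [rgoh,hlljj] add [njnuf] -> 6 lines: ydtp hsy yqqzn njnuf iwpu pbfz
Hunk 6: at line 1 remove [hsy,yqqzn,njnuf] add [vcin] -> 4 lines: ydtp vcin iwpu pbfz
Final line count: 4

Answer: 4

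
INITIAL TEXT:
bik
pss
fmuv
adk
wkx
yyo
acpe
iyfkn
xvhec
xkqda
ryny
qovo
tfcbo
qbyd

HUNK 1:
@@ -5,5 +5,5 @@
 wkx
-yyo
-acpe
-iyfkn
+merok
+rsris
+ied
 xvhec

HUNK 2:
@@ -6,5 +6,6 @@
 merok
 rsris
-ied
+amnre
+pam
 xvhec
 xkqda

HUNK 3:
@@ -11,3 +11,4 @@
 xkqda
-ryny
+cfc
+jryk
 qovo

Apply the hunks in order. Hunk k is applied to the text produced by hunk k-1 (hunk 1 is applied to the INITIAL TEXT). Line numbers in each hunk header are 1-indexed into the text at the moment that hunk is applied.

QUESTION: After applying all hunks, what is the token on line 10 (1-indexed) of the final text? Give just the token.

Hunk 1: at line 5 remove [yyo,acpe,iyfkn] add [merok,rsris,ied] -> 14 lines: bik pss fmuv adk wkx merok rsris ied xvhec xkqda ryny qovo tfcbo qbyd
Hunk 2: at line 6 remove [ied] add [amnre,pam] -> 15 lines: bik pss fmuv adk wkx merok rsris amnre pam xvhec xkqda ryny qovo tfcbo qbyd
Hunk 3: at line 11 remove [ryny] add [cfc,jryk] -> 16 lines: bik pss fmuv adk wkx merok rsris amnre pam xvhec xkqda cfc jryk qovo tfcbo qbyd
Final line 10: xvhec

Answer: xvhec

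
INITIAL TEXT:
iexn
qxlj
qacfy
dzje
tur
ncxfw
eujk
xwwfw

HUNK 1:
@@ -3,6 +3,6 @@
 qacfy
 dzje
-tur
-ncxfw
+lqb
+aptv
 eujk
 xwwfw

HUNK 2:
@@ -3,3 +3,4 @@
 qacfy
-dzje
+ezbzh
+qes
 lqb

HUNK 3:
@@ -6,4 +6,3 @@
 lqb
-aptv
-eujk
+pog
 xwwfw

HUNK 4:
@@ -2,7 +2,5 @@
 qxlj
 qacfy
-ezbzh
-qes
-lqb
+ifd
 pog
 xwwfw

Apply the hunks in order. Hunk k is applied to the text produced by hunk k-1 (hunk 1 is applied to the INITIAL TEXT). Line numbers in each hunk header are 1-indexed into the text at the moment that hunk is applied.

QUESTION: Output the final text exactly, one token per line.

Answer: iexn
qxlj
qacfy
ifd
pog
xwwfw

Derivation:
Hunk 1: at line 3 remove [tur,ncxfw] add [lqb,aptv] -> 8 lines: iexn qxlj qacfy dzje lqb aptv eujk xwwfw
Hunk 2: at line 3 remove [dzje] add [ezbzh,qes] -> 9 lines: iexn qxlj qacfy ezbzh qes lqb aptv eujk xwwfw
Hunk 3: at line 6 remove [aptv,eujk] add [pog] -> 8 lines: iexn qxlj qacfy ezbzh qes lqb pog xwwfw
Hunk 4: at line 2 remove [ezbzh,qes,lqb] add [ifd] -> 6 lines: iexn qxlj qacfy ifd pog xwwfw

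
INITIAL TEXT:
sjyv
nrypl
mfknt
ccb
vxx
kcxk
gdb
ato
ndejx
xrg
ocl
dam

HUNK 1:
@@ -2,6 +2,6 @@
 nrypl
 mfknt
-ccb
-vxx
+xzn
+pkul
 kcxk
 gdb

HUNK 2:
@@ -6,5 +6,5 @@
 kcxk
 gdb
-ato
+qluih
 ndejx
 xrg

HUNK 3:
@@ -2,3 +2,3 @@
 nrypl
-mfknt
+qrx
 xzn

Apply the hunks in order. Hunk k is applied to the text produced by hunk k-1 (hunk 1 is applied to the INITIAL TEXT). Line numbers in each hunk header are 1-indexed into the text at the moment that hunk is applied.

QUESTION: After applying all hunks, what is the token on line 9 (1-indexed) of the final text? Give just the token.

Hunk 1: at line 2 remove [ccb,vxx] add [xzn,pkul] -> 12 lines: sjyv nrypl mfknt xzn pkul kcxk gdb ato ndejx xrg ocl dam
Hunk 2: at line 6 remove [ato] add [qluih] -> 12 lines: sjyv nrypl mfknt xzn pkul kcxk gdb qluih ndejx xrg ocl dam
Hunk 3: at line 2 remove [mfknt] add [qrx] -> 12 lines: sjyv nrypl qrx xzn pkul kcxk gdb qluih ndejx xrg ocl dam
Final line 9: ndejx

Answer: ndejx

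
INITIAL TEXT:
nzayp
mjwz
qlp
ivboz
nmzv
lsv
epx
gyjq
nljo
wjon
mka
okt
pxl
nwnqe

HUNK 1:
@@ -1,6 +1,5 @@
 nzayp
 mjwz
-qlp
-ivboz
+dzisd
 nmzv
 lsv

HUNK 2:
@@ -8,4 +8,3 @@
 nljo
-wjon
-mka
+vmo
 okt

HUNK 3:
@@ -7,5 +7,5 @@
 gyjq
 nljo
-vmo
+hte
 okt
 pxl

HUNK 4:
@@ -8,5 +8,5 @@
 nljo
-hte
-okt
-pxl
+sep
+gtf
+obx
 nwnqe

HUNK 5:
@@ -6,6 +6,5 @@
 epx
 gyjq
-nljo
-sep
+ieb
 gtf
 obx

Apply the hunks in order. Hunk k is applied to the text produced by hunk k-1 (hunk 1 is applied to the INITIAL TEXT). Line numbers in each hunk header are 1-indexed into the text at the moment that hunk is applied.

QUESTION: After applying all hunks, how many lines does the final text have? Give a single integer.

Hunk 1: at line 1 remove [qlp,ivboz] add [dzisd] -> 13 lines: nzayp mjwz dzisd nmzv lsv epx gyjq nljo wjon mka okt pxl nwnqe
Hunk 2: at line 8 remove [wjon,mka] add [vmo] -> 12 lines: nzayp mjwz dzisd nmzv lsv epx gyjq nljo vmo okt pxl nwnqe
Hunk 3: at line 7 remove [vmo] add [hte] -> 12 lines: nzayp mjwz dzisd nmzv lsv epx gyjq nljo hte okt pxl nwnqe
Hunk 4: at line 8 remove [hte,okt,pxl] add [sep,gtf,obx] -> 12 lines: nzayp mjwz dzisd nmzv lsv epx gyjq nljo sep gtf obx nwnqe
Hunk 5: at line 6 remove [nljo,sep] add [ieb] -> 11 lines: nzayp mjwz dzisd nmzv lsv epx gyjq ieb gtf obx nwnqe
Final line count: 11

Answer: 11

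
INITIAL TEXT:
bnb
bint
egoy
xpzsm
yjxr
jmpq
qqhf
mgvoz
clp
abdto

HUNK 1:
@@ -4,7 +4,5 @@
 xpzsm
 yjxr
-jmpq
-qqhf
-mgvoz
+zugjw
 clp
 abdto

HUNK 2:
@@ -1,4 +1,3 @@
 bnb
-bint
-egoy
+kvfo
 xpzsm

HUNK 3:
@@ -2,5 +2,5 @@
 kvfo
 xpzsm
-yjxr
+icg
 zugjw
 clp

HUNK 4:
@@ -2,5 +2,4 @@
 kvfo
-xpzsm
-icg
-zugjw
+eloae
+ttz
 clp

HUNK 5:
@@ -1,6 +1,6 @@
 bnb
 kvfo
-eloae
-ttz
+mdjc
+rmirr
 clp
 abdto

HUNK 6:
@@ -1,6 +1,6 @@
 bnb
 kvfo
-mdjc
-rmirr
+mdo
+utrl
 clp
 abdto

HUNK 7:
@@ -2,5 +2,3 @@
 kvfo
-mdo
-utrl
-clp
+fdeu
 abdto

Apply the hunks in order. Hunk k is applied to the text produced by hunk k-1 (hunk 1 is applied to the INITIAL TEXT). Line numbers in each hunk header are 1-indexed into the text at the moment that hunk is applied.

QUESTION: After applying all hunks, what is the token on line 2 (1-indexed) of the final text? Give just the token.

Hunk 1: at line 4 remove [jmpq,qqhf,mgvoz] add [zugjw] -> 8 lines: bnb bint egoy xpzsm yjxr zugjw clp abdto
Hunk 2: at line 1 remove [bint,egoy] add [kvfo] -> 7 lines: bnb kvfo xpzsm yjxr zugjw clp abdto
Hunk 3: at line 2 remove [yjxr] add [icg] -> 7 lines: bnb kvfo xpzsm icg zugjw clp abdto
Hunk 4: at line 2 remove [xpzsm,icg,zugjw] add [eloae,ttz] -> 6 lines: bnb kvfo eloae ttz clp abdto
Hunk 5: at line 1 remove [eloae,ttz] add [mdjc,rmirr] -> 6 lines: bnb kvfo mdjc rmirr clp abdto
Hunk 6: at line 1 remove [mdjc,rmirr] add [mdo,utrl] -> 6 lines: bnb kvfo mdo utrl clp abdto
Hunk 7: at line 2 remove [mdo,utrl,clp] add [fdeu] -> 4 lines: bnb kvfo fdeu abdto
Final line 2: kvfo

Answer: kvfo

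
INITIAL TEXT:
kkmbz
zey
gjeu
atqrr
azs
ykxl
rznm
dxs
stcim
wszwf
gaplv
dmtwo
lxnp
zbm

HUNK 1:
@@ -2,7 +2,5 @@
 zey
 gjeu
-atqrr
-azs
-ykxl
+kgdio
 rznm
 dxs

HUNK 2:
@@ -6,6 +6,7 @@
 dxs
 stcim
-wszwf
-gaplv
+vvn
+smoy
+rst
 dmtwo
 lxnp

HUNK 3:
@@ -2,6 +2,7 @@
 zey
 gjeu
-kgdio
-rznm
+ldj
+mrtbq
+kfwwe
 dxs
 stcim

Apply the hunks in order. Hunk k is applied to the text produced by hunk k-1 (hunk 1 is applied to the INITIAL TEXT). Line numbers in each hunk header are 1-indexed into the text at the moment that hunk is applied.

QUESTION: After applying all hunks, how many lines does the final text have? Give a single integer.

Answer: 14

Derivation:
Hunk 1: at line 2 remove [atqrr,azs,ykxl] add [kgdio] -> 12 lines: kkmbz zey gjeu kgdio rznm dxs stcim wszwf gaplv dmtwo lxnp zbm
Hunk 2: at line 6 remove [wszwf,gaplv] add [vvn,smoy,rst] -> 13 lines: kkmbz zey gjeu kgdio rznm dxs stcim vvn smoy rst dmtwo lxnp zbm
Hunk 3: at line 2 remove [kgdio,rznm] add [ldj,mrtbq,kfwwe] -> 14 lines: kkmbz zey gjeu ldj mrtbq kfwwe dxs stcim vvn smoy rst dmtwo lxnp zbm
Final line count: 14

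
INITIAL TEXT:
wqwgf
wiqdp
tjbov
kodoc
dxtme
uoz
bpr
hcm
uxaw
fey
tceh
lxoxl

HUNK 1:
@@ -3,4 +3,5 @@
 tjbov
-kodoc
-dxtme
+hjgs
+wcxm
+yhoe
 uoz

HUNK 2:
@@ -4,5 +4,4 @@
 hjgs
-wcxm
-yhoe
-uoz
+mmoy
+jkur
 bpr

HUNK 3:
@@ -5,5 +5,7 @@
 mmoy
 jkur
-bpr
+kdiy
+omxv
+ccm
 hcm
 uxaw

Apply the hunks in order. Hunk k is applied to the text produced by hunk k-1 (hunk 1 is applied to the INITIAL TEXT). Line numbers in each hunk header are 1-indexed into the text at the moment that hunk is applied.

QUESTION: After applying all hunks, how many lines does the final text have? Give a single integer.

Hunk 1: at line 3 remove [kodoc,dxtme] add [hjgs,wcxm,yhoe] -> 13 lines: wqwgf wiqdp tjbov hjgs wcxm yhoe uoz bpr hcm uxaw fey tceh lxoxl
Hunk 2: at line 4 remove [wcxm,yhoe,uoz] add [mmoy,jkur] -> 12 lines: wqwgf wiqdp tjbov hjgs mmoy jkur bpr hcm uxaw fey tceh lxoxl
Hunk 3: at line 5 remove [bpr] add [kdiy,omxv,ccm] -> 14 lines: wqwgf wiqdp tjbov hjgs mmoy jkur kdiy omxv ccm hcm uxaw fey tceh lxoxl
Final line count: 14

Answer: 14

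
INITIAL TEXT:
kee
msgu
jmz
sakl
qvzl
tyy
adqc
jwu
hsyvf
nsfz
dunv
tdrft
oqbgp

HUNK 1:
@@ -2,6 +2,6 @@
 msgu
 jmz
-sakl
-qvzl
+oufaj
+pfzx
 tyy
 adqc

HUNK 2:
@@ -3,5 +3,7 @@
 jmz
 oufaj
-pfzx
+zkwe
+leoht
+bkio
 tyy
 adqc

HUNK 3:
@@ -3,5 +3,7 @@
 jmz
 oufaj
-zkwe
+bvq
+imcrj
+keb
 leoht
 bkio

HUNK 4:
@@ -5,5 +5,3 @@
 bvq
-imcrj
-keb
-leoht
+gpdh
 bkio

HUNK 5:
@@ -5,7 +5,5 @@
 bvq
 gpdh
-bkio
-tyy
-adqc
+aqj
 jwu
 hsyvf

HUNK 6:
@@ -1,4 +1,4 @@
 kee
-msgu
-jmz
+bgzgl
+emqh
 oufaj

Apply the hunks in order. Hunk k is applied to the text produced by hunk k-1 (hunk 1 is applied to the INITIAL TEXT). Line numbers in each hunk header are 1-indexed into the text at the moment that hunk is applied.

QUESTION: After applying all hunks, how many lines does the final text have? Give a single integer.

Hunk 1: at line 2 remove [sakl,qvzl] add [oufaj,pfzx] -> 13 lines: kee msgu jmz oufaj pfzx tyy adqc jwu hsyvf nsfz dunv tdrft oqbgp
Hunk 2: at line 3 remove [pfzx] add [zkwe,leoht,bkio] -> 15 lines: kee msgu jmz oufaj zkwe leoht bkio tyy adqc jwu hsyvf nsfz dunv tdrft oqbgp
Hunk 3: at line 3 remove [zkwe] add [bvq,imcrj,keb] -> 17 lines: kee msgu jmz oufaj bvq imcrj keb leoht bkio tyy adqc jwu hsyvf nsfz dunv tdrft oqbgp
Hunk 4: at line 5 remove [imcrj,keb,leoht] add [gpdh] -> 15 lines: kee msgu jmz oufaj bvq gpdh bkio tyy adqc jwu hsyvf nsfz dunv tdrft oqbgp
Hunk 5: at line 5 remove [bkio,tyy,adqc] add [aqj] -> 13 lines: kee msgu jmz oufaj bvq gpdh aqj jwu hsyvf nsfz dunv tdrft oqbgp
Hunk 6: at line 1 remove [msgu,jmz] add [bgzgl,emqh] -> 13 lines: kee bgzgl emqh oufaj bvq gpdh aqj jwu hsyvf nsfz dunv tdrft oqbgp
Final line count: 13

Answer: 13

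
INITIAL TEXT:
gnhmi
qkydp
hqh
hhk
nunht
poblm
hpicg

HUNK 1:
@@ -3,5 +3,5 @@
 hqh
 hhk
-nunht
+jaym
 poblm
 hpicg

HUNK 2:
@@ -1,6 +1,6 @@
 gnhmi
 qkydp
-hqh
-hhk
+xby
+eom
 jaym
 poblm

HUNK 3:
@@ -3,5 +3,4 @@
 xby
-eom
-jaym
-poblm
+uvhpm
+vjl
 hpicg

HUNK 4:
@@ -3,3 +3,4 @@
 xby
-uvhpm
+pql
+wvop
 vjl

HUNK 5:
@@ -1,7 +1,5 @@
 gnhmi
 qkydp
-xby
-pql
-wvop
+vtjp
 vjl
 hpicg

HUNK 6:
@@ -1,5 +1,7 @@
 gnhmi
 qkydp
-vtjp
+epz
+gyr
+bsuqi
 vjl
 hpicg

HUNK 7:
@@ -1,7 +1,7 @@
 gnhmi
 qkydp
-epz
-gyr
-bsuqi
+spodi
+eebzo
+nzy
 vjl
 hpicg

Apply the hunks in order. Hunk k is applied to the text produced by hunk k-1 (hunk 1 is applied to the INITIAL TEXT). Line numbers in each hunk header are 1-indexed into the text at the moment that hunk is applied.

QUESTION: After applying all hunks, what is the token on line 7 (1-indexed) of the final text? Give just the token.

Hunk 1: at line 3 remove [nunht] add [jaym] -> 7 lines: gnhmi qkydp hqh hhk jaym poblm hpicg
Hunk 2: at line 1 remove [hqh,hhk] add [xby,eom] -> 7 lines: gnhmi qkydp xby eom jaym poblm hpicg
Hunk 3: at line 3 remove [eom,jaym,poblm] add [uvhpm,vjl] -> 6 lines: gnhmi qkydp xby uvhpm vjl hpicg
Hunk 4: at line 3 remove [uvhpm] add [pql,wvop] -> 7 lines: gnhmi qkydp xby pql wvop vjl hpicg
Hunk 5: at line 1 remove [xby,pql,wvop] add [vtjp] -> 5 lines: gnhmi qkydp vtjp vjl hpicg
Hunk 6: at line 1 remove [vtjp] add [epz,gyr,bsuqi] -> 7 lines: gnhmi qkydp epz gyr bsuqi vjl hpicg
Hunk 7: at line 1 remove [epz,gyr,bsuqi] add [spodi,eebzo,nzy] -> 7 lines: gnhmi qkydp spodi eebzo nzy vjl hpicg
Final line 7: hpicg

Answer: hpicg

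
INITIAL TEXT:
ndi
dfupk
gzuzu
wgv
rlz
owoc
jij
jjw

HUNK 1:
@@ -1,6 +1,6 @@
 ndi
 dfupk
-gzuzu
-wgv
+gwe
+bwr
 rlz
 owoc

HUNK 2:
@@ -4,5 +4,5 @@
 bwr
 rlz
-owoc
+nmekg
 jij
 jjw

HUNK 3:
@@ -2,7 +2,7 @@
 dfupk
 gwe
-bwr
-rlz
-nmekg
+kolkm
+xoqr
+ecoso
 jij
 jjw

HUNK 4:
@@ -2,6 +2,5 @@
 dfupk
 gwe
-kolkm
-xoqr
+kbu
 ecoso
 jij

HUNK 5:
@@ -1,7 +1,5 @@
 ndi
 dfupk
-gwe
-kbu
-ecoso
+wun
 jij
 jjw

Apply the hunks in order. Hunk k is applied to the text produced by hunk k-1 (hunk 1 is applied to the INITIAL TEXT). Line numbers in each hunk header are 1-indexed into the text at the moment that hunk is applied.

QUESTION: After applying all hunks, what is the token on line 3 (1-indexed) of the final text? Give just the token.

Hunk 1: at line 1 remove [gzuzu,wgv] add [gwe,bwr] -> 8 lines: ndi dfupk gwe bwr rlz owoc jij jjw
Hunk 2: at line 4 remove [owoc] add [nmekg] -> 8 lines: ndi dfupk gwe bwr rlz nmekg jij jjw
Hunk 3: at line 2 remove [bwr,rlz,nmekg] add [kolkm,xoqr,ecoso] -> 8 lines: ndi dfupk gwe kolkm xoqr ecoso jij jjw
Hunk 4: at line 2 remove [kolkm,xoqr] add [kbu] -> 7 lines: ndi dfupk gwe kbu ecoso jij jjw
Hunk 5: at line 1 remove [gwe,kbu,ecoso] add [wun] -> 5 lines: ndi dfupk wun jij jjw
Final line 3: wun

Answer: wun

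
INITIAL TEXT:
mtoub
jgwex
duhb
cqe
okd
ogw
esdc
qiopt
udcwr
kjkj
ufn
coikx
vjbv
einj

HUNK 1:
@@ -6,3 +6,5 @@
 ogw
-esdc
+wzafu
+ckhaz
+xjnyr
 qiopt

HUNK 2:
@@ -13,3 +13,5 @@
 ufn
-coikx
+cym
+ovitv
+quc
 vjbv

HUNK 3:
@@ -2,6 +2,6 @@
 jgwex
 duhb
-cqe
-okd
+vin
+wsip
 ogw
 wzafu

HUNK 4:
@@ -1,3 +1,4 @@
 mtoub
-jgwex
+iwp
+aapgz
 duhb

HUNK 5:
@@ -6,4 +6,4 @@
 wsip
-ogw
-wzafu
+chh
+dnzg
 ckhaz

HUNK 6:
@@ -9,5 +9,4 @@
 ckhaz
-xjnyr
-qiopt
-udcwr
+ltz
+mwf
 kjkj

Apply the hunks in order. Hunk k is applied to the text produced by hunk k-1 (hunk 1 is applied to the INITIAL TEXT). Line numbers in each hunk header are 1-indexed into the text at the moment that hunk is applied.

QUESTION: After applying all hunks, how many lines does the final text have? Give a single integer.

Answer: 18

Derivation:
Hunk 1: at line 6 remove [esdc] add [wzafu,ckhaz,xjnyr] -> 16 lines: mtoub jgwex duhb cqe okd ogw wzafu ckhaz xjnyr qiopt udcwr kjkj ufn coikx vjbv einj
Hunk 2: at line 13 remove [coikx] add [cym,ovitv,quc] -> 18 lines: mtoub jgwex duhb cqe okd ogw wzafu ckhaz xjnyr qiopt udcwr kjkj ufn cym ovitv quc vjbv einj
Hunk 3: at line 2 remove [cqe,okd] add [vin,wsip] -> 18 lines: mtoub jgwex duhb vin wsip ogw wzafu ckhaz xjnyr qiopt udcwr kjkj ufn cym ovitv quc vjbv einj
Hunk 4: at line 1 remove [jgwex] add [iwp,aapgz] -> 19 lines: mtoub iwp aapgz duhb vin wsip ogw wzafu ckhaz xjnyr qiopt udcwr kjkj ufn cym ovitv quc vjbv einj
Hunk 5: at line 6 remove [ogw,wzafu] add [chh,dnzg] -> 19 lines: mtoub iwp aapgz duhb vin wsip chh dnzg ckhaz xjnyr qiopt udcwr kjkj ufn cym ovitv quc vjbv einj
Hunk 6: at line 9 remove [xjnyr,qiopt,udcwr] add [ltz,mwf] -> 18 lines: mtoub iwp aapgz duhb vin wsip chh dnzg ckhaz ltz mwf kjkj ufn cym ovitv quc vjbv einj
Final line count: 18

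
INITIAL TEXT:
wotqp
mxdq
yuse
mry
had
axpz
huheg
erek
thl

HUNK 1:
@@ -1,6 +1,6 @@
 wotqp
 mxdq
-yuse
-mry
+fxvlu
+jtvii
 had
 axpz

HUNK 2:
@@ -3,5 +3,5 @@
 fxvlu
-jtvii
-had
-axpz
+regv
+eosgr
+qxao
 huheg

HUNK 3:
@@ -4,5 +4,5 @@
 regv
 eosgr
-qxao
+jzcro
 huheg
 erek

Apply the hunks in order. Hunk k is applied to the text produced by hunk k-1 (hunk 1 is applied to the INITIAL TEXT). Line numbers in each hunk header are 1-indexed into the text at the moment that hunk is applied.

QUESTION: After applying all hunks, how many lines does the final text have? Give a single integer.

Hunk 1: at line 1 remove [yuse,mry] add [fxvlu,jtvii] -> 9 lines: wotqp mxdq fxvlu jtvii had axpz huheg erek thl
Hunk 2: at line 3 remove [jtvii,had,axpz] add [regv,eosgr,qxao] -> 9 lines: wotqp mxdq fxvlu regv eosgr qxao huheg erek thl
Hunk 3: at line 4 remove [qxao] add [jzcro] -> 9 lines: wotqp mxdq fxvlu regv eosgr jzcro huheg erek thl
Final line count: 9

Answer: 9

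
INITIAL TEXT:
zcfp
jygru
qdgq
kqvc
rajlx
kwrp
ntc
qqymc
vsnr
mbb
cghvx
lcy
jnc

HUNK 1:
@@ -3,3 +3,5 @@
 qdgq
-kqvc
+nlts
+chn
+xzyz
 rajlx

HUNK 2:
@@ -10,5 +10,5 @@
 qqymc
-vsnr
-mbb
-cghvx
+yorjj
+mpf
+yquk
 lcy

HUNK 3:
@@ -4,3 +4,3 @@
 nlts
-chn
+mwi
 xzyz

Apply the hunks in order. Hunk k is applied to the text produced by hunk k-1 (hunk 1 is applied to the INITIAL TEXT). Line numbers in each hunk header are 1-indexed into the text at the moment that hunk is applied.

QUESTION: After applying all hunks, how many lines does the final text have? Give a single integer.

Hunk 1: at line 3 remove [kqvc] add [nlts,chn,xzyz] -> 15 lines: zcfp jygru qdgq nlts chn xzyz rajlx kwrp ntc qqymc vsnr mbb cghvx lcy jnc
Hunk 2: at line 10 remove [vsnr,mbb,cghvx] add [yorjj,mpf,yquk] -> 15 lines: zcfp jygru qdgq nlts chn xzyz rajlx kwrp ntc qqymc yorjj mpf yquk lcy jnc
Hunk 3: at line 4 remove [chn] add [mwi] -> 15 lines: zcfp jygru qdgq nlts mwi xzyz rajlx kwrp ntc qqymc yorjj mpf yquk lcy jnc
Final line count: 15

Answer: 15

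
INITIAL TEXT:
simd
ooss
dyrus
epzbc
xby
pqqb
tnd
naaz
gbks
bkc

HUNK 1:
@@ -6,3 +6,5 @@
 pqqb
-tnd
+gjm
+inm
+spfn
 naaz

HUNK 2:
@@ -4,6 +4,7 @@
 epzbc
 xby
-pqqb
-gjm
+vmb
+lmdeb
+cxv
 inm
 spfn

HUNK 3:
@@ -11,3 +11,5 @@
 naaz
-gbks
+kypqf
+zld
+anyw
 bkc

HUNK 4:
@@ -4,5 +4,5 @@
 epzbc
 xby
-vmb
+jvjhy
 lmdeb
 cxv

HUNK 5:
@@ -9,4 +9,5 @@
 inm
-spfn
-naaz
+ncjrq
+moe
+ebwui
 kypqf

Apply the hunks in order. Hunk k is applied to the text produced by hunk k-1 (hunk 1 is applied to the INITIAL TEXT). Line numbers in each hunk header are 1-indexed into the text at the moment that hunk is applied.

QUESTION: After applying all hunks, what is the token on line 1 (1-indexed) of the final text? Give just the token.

Answer: simd

Derivation:
Hunk 1: at line 6 remove [tnd] add [gjm,inm,spfn] -> 12 lines: simd ooss dyrus epzbc xby pqqb gjm inm spfn naaz gbks bkc
Hunk 2: at line 4 remove [pqqb,gjm] add [vmb,lmdeb,cxv] -> 13 lines: simd ooss dyrus epzbc xby vmb lmdeb cxv inm spfn naaz gbks bkc
Hunk 3: at line 11 remove [gbks] add [kypqf,zld,anyw] -> 15 lines: simd ooss dyrus epzbc xby vmb lmdeb cxv inm spfn naaz kypqf zld anyw bkc
Hunk 4: at line 4 remove [vmb] add [jvjhy] -> 15 lines: simd ooss dyrus epzbc xby jvjhy lmdeb cxv inm spfn naaz kypqf zld anyw bkc
Hunk 5: at line 9 remove [spfn,naaz] add [ncjrq,moe,ebwui] -> 16 lines: simd ooss dyrus epzbc xby jvjhy lmdeb cxv inm ncjrq moe ebwui kypqf zld anyw bkc
Final line 1: simd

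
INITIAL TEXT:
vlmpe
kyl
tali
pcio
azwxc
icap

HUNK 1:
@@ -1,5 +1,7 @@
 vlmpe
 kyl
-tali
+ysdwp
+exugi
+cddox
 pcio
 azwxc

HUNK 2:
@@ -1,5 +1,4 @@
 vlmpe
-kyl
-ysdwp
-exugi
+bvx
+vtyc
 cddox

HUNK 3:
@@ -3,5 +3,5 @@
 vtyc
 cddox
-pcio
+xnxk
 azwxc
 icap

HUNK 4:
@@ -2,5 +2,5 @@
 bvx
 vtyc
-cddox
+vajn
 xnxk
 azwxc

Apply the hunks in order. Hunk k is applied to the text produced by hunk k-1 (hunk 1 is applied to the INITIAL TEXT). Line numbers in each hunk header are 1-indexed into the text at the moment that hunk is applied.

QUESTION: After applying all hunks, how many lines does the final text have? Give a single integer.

Answer: 7

Derivation:
Hunk 1: at line 1 remove [tali] add [ysdwp,exugi,cddox] -> 8 lines: vlmpe kyl ysdwp exugi cddox pcio azwxc icap
Hunk 2: at line 1 remove [kyl,ysdwp,exugi] add [bvx,vtyc] -> 7 lines: vlmpe bvx vtyc cddox pcio azwxc icap
Hunk 3: at line 3 remove [pcio] add [xnxk] -> 7 lines: vlmpe bvx vtyc cddox xnxk azwxc icap
Hunk 4: at line 2 remove [cddox] add [vajn] -> 7 lines: vlmpe bvx vtyc vajn xnxk azwxc icap
Final line count: 7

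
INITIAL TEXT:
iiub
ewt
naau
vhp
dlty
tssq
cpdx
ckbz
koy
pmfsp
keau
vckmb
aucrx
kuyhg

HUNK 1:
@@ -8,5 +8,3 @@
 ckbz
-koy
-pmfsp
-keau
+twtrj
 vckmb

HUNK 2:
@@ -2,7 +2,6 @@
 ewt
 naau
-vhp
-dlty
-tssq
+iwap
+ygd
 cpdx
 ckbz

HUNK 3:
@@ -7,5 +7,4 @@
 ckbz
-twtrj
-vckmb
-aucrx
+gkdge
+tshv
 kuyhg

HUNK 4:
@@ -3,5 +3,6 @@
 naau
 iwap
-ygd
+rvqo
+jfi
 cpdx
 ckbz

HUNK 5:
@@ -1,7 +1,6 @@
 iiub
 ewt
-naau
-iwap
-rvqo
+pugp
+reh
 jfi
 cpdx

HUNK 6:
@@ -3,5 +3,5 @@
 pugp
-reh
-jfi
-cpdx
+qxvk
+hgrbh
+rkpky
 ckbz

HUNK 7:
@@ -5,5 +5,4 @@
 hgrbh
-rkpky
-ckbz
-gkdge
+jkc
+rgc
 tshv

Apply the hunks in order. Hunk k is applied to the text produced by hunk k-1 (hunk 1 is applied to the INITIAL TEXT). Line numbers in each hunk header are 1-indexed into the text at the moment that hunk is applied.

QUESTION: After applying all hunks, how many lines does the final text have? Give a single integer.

Answer: 9

Derivation:
Hunk 1: at line 8 remove [koy,pmfsp,keau] add [twtrj] -> 12 lines: iiub ewt naau vhp dlty tssq cpdx ckbz twtrj vckmb aucrx kuyhg
Hunk 2: at line 2 remove [vhp,dlty,tssq] add [iwap,ygd] -> 11 lines: iiub ewt naau iwap ygd cpdx ckbz twtrj vckmb aucrx kuyhg
Hunk 3: at line 7 remove [twtrj,vckmb,aucrx] add [gkdge,tshv] -> 10 lines: iiub ewt naau iwap ygd cpdx ckbz gkdge tshv kuyhg
Hunk 4: at line 3 remove [ygd] add [rvqo,jfi] -> 11 lines: iiub ewt naau iwap rvqo jfi cpdx ckbz gkdge tshv kuyhg
Hunk 5: at line 1 remove [naau,iwap,rvqo] add [pugp,reh] -> 10 lines: iiub ewt pugp reh jfi cpdx ckbz gkdge tshv kuyhg
Hunk 6: at line 3 remove [reh,jfi,cpdx] add [qxvk,hgrbh,rkpky] -> 10 lines: iiub ewt pugp qxvk hgrbh rkpky ckbz gkdge tshv kuyhg
Hunk 7: at line 5 remove [rkpky,ckbz,gkdge] add [jkc,rgc] -> 9 lines: iiub ewt pugp qxvk hgrbh jkc rgc tshv kuyhg
Final line count: 9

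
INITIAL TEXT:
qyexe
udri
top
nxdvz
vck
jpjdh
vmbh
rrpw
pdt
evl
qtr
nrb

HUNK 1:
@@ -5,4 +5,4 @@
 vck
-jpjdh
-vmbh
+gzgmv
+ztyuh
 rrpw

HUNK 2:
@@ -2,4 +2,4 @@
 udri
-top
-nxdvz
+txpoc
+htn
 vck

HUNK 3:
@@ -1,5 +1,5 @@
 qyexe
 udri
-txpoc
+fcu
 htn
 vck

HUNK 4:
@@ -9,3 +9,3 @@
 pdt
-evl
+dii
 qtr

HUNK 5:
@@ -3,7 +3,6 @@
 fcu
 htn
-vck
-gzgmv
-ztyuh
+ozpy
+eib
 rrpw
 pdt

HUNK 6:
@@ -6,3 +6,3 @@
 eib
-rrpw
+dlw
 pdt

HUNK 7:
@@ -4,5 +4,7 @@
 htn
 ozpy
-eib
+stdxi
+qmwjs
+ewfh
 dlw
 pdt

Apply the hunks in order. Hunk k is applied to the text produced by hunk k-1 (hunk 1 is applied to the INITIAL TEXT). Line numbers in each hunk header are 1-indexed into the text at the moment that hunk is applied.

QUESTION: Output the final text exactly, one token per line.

Hunk 1: at line 5 remove [jpjdh,vmbh] add [gzgmv,ztyuh] -> 12 lines: qyexe udri top nxdvz vck gzgmv ztyuh rrpw pdt evl qtr nrb
Hunk 2: at line 2 remove [top,nxdvz] add [txpoc,htn] -> 12 lines: qyexe udri txpoc htn vck gzgmv ztyuh rrpw pdt evl qtr nrb
Hunk 3: at line 1 remove [txpoc] add [fcu] -> 12 lines: qyexe udri fcu htn vck gzgmv ztyuh rrpw pdt evl qtr nrb
Hunk 4: at line 9 remove [evl] add [dii] -> 12 lines: qyexe udri fcu htn vck gzgmv ztyuh rrpw pdt dii qtr nrb
Hunk 5: at line 3 remove [vck,gzgmv,ztyuh] add [ozpy,eib] -> 11 lines: qyexe udri fcu htn ozpy eib rrpw pdt dii qtr nrb
Hunk 6: at line 6 remove [rrpw] add [dlw] -> 11 lines: qyexe udri fcu htn ozpy eib dlw pdt dii qtr nrb
Hunk 7: at line 4 remove [eib] add [stdxi,qmwjs,ewfh] -> 13 lines: qyexe udri fcu htn ozpy stdxi qmwjs ewfh dlw pdt dii qtr nrb

Answer: qyexe
udri
fcu
htn
ozpy
stdxi
qmwjs
ewfh
dlw
pdt
dii
qtr
nrb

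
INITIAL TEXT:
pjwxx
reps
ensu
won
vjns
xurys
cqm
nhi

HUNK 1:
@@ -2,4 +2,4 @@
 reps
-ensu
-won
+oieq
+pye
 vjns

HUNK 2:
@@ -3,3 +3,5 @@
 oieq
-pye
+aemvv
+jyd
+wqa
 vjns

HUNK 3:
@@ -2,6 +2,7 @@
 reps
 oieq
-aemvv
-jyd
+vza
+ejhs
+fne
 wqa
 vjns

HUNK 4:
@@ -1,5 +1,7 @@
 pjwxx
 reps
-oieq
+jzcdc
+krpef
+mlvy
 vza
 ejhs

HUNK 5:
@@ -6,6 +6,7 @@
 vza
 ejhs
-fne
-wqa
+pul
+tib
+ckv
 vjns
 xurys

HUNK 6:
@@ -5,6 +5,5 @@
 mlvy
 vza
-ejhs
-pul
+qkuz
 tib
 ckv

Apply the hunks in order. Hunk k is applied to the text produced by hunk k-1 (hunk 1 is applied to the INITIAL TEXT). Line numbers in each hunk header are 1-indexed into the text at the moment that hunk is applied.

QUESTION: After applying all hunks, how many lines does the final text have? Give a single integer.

Hunk 1: at line 2 remove [ensu,won] add [oieq,pye] -> 8 lines: pjwxx reps oieq pye vjns xurys cqm nhi
Hunk 2: at line 3 remove [pye] add [aemvv,jyd,wqa] -> 10 lines: pjwxx reps oieq aemvv jyd wqa vjns xurys cqm nhi
Hunk 3: at line 2 remove [aemvv,jyd] add [vza,ejhs,fne] -> 11 lines: pjwxx reps oieq vza ejhs fne wqa vjns xurys cqm nhi
Hunk 4: at line 1 remove [oieq] add [jzcdc,krpef,mlvy] -> 13 lines: pjwxx reps jzcdc krpef mlvy vza ejhs fne wqa vjns xurys cqm nhi
Hunk 5: at line 6 remove [fne,wqa] add [pul,tib,ckv] -> 14 lines: pjwxx reps jzcdc krpef mlvy vza ejhs pul tib ckv vjns xurys cqm nhi
Hunk 6: at line 5 remove [ejhs,pul] add [qkuz] -> 13 lines: pjwxx reps jzcdc krpef mlvy vza qkuz tib ckv vjns xurys cqm nhi
Final line count: 13

Answer: 13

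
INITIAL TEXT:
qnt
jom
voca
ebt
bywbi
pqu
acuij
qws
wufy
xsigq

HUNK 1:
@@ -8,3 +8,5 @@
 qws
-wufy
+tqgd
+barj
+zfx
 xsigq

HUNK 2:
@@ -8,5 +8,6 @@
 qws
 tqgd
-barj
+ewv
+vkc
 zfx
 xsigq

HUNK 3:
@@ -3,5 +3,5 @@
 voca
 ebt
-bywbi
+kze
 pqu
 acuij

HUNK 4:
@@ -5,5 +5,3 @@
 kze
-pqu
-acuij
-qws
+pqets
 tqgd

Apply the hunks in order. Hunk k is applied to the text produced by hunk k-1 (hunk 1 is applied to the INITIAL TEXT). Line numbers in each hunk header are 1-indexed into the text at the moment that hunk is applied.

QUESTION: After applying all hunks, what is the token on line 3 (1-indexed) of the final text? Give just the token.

Hunk 1: at line 8 remove [wufy] add [tqgd,barj,zfx] -> 12 lines: qnt jom voca ebt bywbi pqu acuij qws tqgd barj zfx xsigq
Hunk 2: at line 8 remove [barj] add [ewv,vkc] -> 13 lines: qnt jom voca ebt bywbi pqu acuij qws tqgd ewv vkc zfx xsigq
Hunk 3: at line 3 remove [bywbi] add [kze] -> 13 lines: qnt jom voca ebt kze pqu acuij qws tqgd ewv vkc zfx xsigq
Hunk 4: at line 5 remove [pqu,acuij,qws] add [pqets] -> 11 lines: qnt jom voca ebt kze pqets tqgd ewv vkc zfx xsigq
Final line 3: voca

Answer: voca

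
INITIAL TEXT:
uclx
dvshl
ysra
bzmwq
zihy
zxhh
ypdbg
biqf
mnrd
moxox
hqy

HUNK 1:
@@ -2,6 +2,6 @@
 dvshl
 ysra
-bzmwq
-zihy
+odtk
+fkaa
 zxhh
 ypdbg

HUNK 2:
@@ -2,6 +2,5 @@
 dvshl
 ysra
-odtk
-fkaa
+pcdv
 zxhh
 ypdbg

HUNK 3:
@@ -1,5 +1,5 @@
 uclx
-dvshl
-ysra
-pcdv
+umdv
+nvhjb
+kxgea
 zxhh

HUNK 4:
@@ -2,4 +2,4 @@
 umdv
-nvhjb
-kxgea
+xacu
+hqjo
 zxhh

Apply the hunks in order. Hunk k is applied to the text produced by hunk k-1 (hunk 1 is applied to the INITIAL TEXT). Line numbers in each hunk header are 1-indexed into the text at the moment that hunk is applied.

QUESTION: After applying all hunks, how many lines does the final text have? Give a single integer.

Hunk 1: at line 2 remove [bzmwq,zihy] add [odtk,fkaa] -> 11 lines: uclx dvshl ysra odtk fkaa zxhh ypdbg biqf mnrd moxox hqy
Hunk 2: at line 2 remove [odtk,fkaa] add [pcdv] -> 10 lines: uclx dvshl ysra pcdv zxhh ypdbg biqf mnrd moxox hqy
Hunk 3: at line 1 remove [dvshl,ysra,pcdv] add [umdv,nvhjb,kxgea] -> 10 lines: uclx umdv nvhjb kxgea zxhh ypdbg biqf mnrd moxox hqy
Hunk 4: at line 2 remove [nvhjb,kxgea] add [xacu,hqjo] -> 10 lines: uclx umdv xacu hqjo zxhh ypdbg biqf mnrd moxox hqy
Final line count: 10

Answer: 10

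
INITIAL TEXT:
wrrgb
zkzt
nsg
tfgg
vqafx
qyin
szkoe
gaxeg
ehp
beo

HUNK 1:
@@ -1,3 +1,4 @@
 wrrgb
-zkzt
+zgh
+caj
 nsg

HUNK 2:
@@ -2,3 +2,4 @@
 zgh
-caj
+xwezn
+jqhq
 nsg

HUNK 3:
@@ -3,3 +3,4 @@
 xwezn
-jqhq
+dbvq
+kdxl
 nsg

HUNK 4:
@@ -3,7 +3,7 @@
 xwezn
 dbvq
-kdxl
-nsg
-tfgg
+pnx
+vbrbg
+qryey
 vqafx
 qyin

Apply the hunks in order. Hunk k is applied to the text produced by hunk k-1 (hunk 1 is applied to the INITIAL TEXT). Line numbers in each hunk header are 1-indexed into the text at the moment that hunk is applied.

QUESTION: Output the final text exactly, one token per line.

Hunk 1: at line 1 remove [zkzt] add [zgh,caj] -> 11 lines: wrrgb zgh caj nsg tfgg vqafx qyin szkoe gaxeg ehp beo
Hunk 2: at line 2 remove [caj] add [xwezn,jqhq] -> 12 lines: wrrgb zgh xwezn jqhq nsg tfgg vqafx qyin szkoe gaxeg ehp beo
Hunk 3: at line 3 remove [jqhq] add [dbvq,kdxl] -> 13 lines: wrrgb zgh xwezn dbvq kdxl nsg tfgg vqafx qyin szkoe gaxeg ehp beo
Hunk 4: at line 3 remove [kdxl,nsg,tfgg] add [pnx,vbrbg,qryey] -> 13 lines: wrrgb zgh xwezn dbvq pnx vbrbg qryey vqafx qyin szkoe gaxeg ehp beo

Answer: wrrgb
zgh
xwezn
dbvq
pnx
vbrbg
qryey
vqafx
qyin
szkoe
gaxeg
ehp
beo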